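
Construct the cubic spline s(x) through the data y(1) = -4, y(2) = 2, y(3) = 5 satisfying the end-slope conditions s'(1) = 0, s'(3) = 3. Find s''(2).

-12

Let M_i = s''(x_i). Step sizes h_i = 1, 1; slopes of the chords Δ_i = (y_(i+1) - y_i)/h_i = 6, 3.
  1·M_0 + 4·M_1 + 1·M_2 = 6(Δ_1 - Δ_0) = -18
Clamped end conditions give two more equations: 2h_0·M_0 + h_0·M_1 = 6(Δ_0 - s'(1)) = 36 and h_1·M_1 + 2h_1·M_2 = 6(s'(3) - Δ_1) = 0.
Forward elimination and back-substitution give M_0 = 24, M_1 = -12, M_2 = 6.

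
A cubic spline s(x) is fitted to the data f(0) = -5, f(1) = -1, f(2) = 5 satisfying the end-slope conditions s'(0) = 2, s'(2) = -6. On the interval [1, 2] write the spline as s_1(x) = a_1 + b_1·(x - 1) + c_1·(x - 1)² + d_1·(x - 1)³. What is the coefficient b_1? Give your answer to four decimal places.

With σ_i denoting the second derivative at x_i, h_i = 1, 1, and Δ_i = (y_(i+1) − y_i)/h_i = 4, 6:
  1·σ_0 + 4·σ_1 + 1·σ_2 = 6(Δ_1 - Δ_0) = 12
Clamped end conditions give two more equations: 2h_0·σ_0 + h_0·σ_1 = 6(Δ_0 - s'(0)) = 12 and h_1·σ_1 + 2h_1·σ_2 = 6(s'(2) - Δ_1) = -72.
Hence σ_0 = -1, σ_1 = 14, σ_2 = -43.
On [1, 2], with s_1(x) = a_1 + b_1·(x - 1) + c_1·(x - 1)² + d_1·(x - 1)³: c_1 = σ_1/2 = 7, d_1 = (σ_2 - σ_1)/(6h_1) = -19/2, b_1 = Δ_1 - h_1(2σ_1 + σ_2)/6 = 17/2.

8.5000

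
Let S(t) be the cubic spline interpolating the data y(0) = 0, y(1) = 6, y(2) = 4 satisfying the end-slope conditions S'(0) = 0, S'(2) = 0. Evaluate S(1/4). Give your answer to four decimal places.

0.7969

With M_i denoting the second derivative at x_i, h_i = 1, 1, and Δ_i = (y_(i+1) − y_i)/h_i = 6, -2:
  1·M_0 + 4·M_1 + 1·M_2 = 6(Δ_1 - Δ_0) = -48
Clamped end conditions give two more equations: 2h_0·M_0 + h_0·M_1 = 6(Δ_0 - S'(0)) = 36 and h_1·M_1 + 2h_1·M_2 = 6(S'(2) - Δ_1) = 12.
Solving the tridiagonal system: M_0 = 30, M_1 = -24, M_2 = 18.
On [0, 1], S(t) = 0 + 0·t + 15·t² - 9·t³.
With t = 1/4: S(1/4) = 51/64.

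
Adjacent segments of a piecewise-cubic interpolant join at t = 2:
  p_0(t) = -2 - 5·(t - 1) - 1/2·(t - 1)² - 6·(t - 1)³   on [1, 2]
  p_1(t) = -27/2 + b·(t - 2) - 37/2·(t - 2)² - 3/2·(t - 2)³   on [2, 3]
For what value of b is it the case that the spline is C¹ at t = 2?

-24

p_0'(t) = -5 - 1·(t - 1) - 18·(t - 1)², so p_0'(2) = -24. On the right, p_1'(2) = b, so b = -24.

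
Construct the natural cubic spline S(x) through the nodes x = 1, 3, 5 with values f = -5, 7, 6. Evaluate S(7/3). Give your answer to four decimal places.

4.2037

Let m_i = S''(x_i). Step sizes h_i = 2, 2; slopes of the chords Δ_i = (y_(i+1) - y_i)/h_i = 6, -1/2.
  2·m_0 + 8·m_1 + 2·m_2 = 6(Δ_1 - Δ_0) = -39
Natural end conditions: m_0 = m_2 = 0.
Hence m_0 = 0, m_1 = -39/8, m_2 = 0.
On [1, 3], S(x) = -5 + 61/8·(x - 1) + 0·(x - 1)² - 13/32·(x - 1)³.
With (x - 1) = 4/3: S(7/3) = 227/54.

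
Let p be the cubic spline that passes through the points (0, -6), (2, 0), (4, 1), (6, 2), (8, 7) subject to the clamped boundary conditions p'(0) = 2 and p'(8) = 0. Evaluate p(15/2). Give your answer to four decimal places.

6.4389

With m_i denoting the second derivative at x_i, h_i = 2, 2, 2, 2, and Δ_i = (y_(i+1) − y_i)/h_i = 3, 1/2, 1/2, 5/2:
  2·m_0 + 8·m_1 + 2·m_2 = 6(Δ_1 - Δ_0) = -15
  2·m_1 + 8·m_2 + 2·m_3 = 6(Δ_2 - Δ_1) = 0
  2·m_2 + 8·m_3 + 2·m_4 = 6(Δ_3 - Δ_2) = 12
Clamped end conditions give two more equations: 2h_0·m_0 + h_0·m_1 = 6(Δ_0 - p'(0)) = 6 and h_3·m_3 + 2h_3·m_4 = 6(p'(8) - Δ_3) = -15.
Forward elimination and back-substitution give m_0 = 311/112, m_1 = -143/56, m_2 = -1/16, m_3 = 157/56, m_4 = -577/112.
On [6, 8], p(t) = 2 + 263/112·(t - 6) + 157/112·(t - 6)² - 297/448·(t - 6)³.
With (t - 6) = 3/2: p(15/2) = 23077/3584.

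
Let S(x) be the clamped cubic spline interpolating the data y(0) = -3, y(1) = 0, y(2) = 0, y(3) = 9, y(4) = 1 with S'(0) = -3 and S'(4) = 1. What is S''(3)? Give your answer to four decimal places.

-45.2857

Put M_i = S'' at the i-th knot. Here h = (1, 1, 1, 1) and Δ = (3, 0, 9, -8), so the interior equations h_(i-1)·M_(i-1) + 2(h_(i-1)+h_i)·M_i + h_i·M_(i+1) = 6(Δ_i − Δ_(i-1)) read
  1·M_0 + 4·M_1 + 1·M_2 = 6(Δ_1 - Δ_0) = -18
  1·M_1 + 4·M_2 + 1·M_3 = 6(Δ_2 - Δ_1) = 54
  1·M_2 + 4·M_3 + 1·M_4 = 6(Δ_3 - Δ_2) = -102
Clamped end conditions give two more equations: 2h_0·M_0 + h_0·M_1 = 6(Δ_0 - S'(0)) = 36 and h_3·M_3 + 2h_3·M_4 = 6(S'(4) - Δ_3) = 54.
Hence M_0 = 383/14, M_1 = -131/7, M_2 = 59/2, M_3 = -317/7, M_4 = 695/14.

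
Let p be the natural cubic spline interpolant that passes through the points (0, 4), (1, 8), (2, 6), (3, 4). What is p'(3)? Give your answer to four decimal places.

Let M_i = p''(x_i). Step sizes h_i = 1, 1, 1; slopes of the chords Δ_i = (y_(i+1) - y_i)/h_i = 4, -2, -2.
  1·M_0 + 4·M_1 + 1·M_2 = 6(Δ_1 - Δ_0) = -36
  1·M_1 + 4·M_2 + 1·M_3 = 6(Δ_2 - Δ_1) = 0
Natural end conditions: M_0 = M_3 = 0.
Solving the tridiagonal system: M_0 = 0, M_1 = -48/5, M_2 = 12/5, M_3 = 0.
On [2, 3], p'(x) = b_2 + 2c_2·(x - 2) + 3d_2·(x - 2)² with b_2 = Δ_2 - h_2(2M_2 + M_3)/6 = -14/5, c_2 = M_2/2 = 6/5, d_2 = (M_3 - M_2)/(6h_2) = -2/5. So p'(3) = -8/5.

-1.6000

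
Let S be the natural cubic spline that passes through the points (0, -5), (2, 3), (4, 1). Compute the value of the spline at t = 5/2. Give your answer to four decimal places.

3.3203

Write M_i for S''(x_i). With h_i = 2, 2 and divided differences Δ_i = 4, -1, the continuity of S' gives the tridiagonal system
  2·M_0 + 8·M_1 + 2·M_2 = 6(Δ_1 - Δ_0) = -30
Natural end conditions: M_0 = M_2 = 0.
Forward elimination and back-substitution give M_0 = 0, M_1 = -15/4, M_2 = 0.
On [2, 4], S(t) = 3 + 3/2·(t - 2) - 15/8·(t - 2)² + 5/16·(t - 2)³.
With (t - 2) = 1/2: S(5/2) = 425/128.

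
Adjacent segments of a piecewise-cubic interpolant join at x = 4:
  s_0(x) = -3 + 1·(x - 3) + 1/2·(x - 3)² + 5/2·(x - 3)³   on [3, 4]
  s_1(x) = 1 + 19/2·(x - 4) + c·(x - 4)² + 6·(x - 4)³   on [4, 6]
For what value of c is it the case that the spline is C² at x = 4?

8

s_0''(x) = 1 + 15·(x - 3), so s_0''(4) = 16. On the right, s_1''(4) = 2c, so c = 8.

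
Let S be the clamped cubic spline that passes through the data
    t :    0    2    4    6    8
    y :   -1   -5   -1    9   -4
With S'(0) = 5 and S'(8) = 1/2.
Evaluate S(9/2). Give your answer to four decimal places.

2.7254

With σ_i denoting the second derivative at x_i, h_i = 2, 2, 2, 2, and Δ_i = (y_(i+1) − y_i)/h_i = -2, 2, 5, -13/2:
  2·σ_0 + 8·σ_1 + 2·σ_2 = 6(Δ_1 - Δ_0) = 24
  2·σ_1 + 8·σ_2 + 2·σ_3 = 6(Δ_2 - Δ_1) = 18
  2·σ_2 + 8·σ_3 + 2·σ_4 = 6(Δ_3 - Δ_2) = -69
Clamped end conditions give two more equations: 2h_0·σ_0 + h_0·σ_1 = 6(Δ_0 - S'(0)) = -42 and h_3·σ_3 + 2h_3·σ_4 = 6(S'(8) - Δ_3) = 42.
Solving the tridiagonal system: σ_0 = -183/14, σ_1 = 36/7, σ_2 = 9/2, σ_3 = -99/7, σ_4 = 123/7.
On [4, 6], S(t) = -1 + 47/7·(t - 4) + 9/4·(t - 4)² - 87/56·(t - 4)³.
With (t - 4) = 1/2: S(9/2) = 1221/448.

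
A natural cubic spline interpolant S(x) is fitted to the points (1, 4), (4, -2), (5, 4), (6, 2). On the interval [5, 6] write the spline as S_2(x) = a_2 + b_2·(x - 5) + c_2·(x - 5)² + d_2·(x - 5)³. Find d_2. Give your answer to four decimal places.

2.3226

Put m_i = S'' at the i-th knot. Here h = (3, 1, 1) and Δ = (-2, 6, -2), so the interior equations h_(i-1)·m_(i-1) + 2(h_(i-1)+h_i)·m_i + h_i·m_(i+1) = 6(Δ_i − Δ_(i-1)) read
  3·m_0 + 8·m_1 + 1·m_2 = 6(Δ_1 - Δ_0) = 48
  1·m_1 + 4·m_2 + 1·m_3 = 6(Δ_2 - Δ_1) = -48
Natural end conditions: m_0 = m_3 = 0.
Solving: m_0 = 0, m_1 = 240/31, m_2 = -432/31, m_3 = 0.
On [5, 6], with S_2(x) = a_2 + b_2·(x - 5) + c_2·(x - 5)² + d_2·(x - 5)³: c_2 = m_2/2 = -216/31, d_2 = (m_3 - m_2)/(6h_2) = 72/31, b_2 = Δ_2 - h_2(2m_2 + m_3)/6 = 82/31.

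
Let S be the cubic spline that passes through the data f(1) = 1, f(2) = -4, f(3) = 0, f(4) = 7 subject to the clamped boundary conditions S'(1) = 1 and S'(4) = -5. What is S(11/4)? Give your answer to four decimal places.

-2.2563

Let M_i = S''(x_i). Step sizes h_i = 1, 1, 1; slopes of the chords Δ_i = (y_(i+1) - y_i)/h_i = -5, 4, 7.
  1·M_0 + 4·M_1 + 1·M_2 = 6(Δ_1 - Δ_0) = 54
  1·M_1 + 4·M_2 + 1·M_3 = 6(Δ_2 - Δ_1) = 18
Clamped end conditions give two more equations: 2h_0·M_0 + h_0·M_1 = 6(Δ_0 - S'(1)) = -36 and h_2·M_2 + 2h_2·M_3 = 6(S'(4) - Δ_2) = -72.
Solving the tridiagonal system: M_0 = -134/5, M_1 = 88/5, M_2 = 52/5, M_3 = -206/5.
On [2, 3], S(x) = -4 - 18/5·(x - 2) + 44/5·(x - 2)² - 6/5·(x - 2)³.
With (x - 2) = 3/4: S(11/4) = -361/160.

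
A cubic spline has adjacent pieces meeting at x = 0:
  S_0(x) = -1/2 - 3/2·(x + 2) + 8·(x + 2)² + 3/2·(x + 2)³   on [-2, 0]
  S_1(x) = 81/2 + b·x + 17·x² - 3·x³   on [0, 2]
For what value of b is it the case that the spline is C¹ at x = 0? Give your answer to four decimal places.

48.5000

S_0'(x) = -3/2 + 16·(x + 2) + 9/2·(x + 2)², so S_0'(0) = 97/2. On the right, S_1'(0) = b, so b = 97/2.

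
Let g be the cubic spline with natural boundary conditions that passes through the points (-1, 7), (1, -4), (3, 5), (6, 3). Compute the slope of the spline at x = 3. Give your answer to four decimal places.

Put M_i = g'' at the i-th knot. Here h = (2, 2, 3) and Δ = (-11/2, 9/2, -2/3), so the interior equations h_(i-1)·M_(i-1) + 2(h_(i-1)+h_i)·M_i + h_i·M_(i+1) = 6(Δ_i − Δ_(i-1)) read
  2·M_0 + 8·M_1 + 2·M_2 = 6(Δ_1 - Δ_0) = 60
  2·M_1 + 10·M_2 + 3·M_3 = 6(Δ_2 - Δ_1) = -31
Natural end conditions: M_0 = M_3 = 0.
Hence M_0 = 0, M_1 = 331/38, M_2 = -92/19, M_3 = 0.
On [3, 6], g'(x) = b_2 + 2c_2·(x - 3) + 3d_2·(x - 3)² with b_2 = Δ_2 - h_2(2M_2 + M_3)/6 = 238/57, c_2 = M_2/2 = -46/19, d_2 = (M_3 - M_2)/(6h_2) = 46/171. So g'(3) = 238/57.

4.1754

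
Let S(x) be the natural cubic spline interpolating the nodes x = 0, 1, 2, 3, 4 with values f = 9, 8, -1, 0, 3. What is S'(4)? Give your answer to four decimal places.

With m_i denoting the second derivative at x_i, h_i = 1, 1, 1, 1, and Δ_i = (y_(i+1) − y_i)/h_i = -1, -9, 1, 3:
  1·m_0 + 4·m_1 + 1·m_2 = 6(Δ_1 - Δ_0) = -48
  1·m_1 + 4·m_2 + 1·m_3 = 6(Δ_2 - Δ_1) = 60
  1·m_2 + 4·m_3 + 1·m_4 = 6(Δ_3 - Δ_2) = 12
Natural end conditions: m_0 = m_4 = 0.
Hence m_0 = 0, m_1 = -237/14, m_2 = 138/7, m_3 = -27/14, m_4 = 0.
On [3, 4], S'(x) = b_3 + 2c_3·(x - 3) + 3d_3·(x - 3)² with b_3 = Δ_3 - h_3(2m_3 + m_4)/6 = 51/14, c_3 = m_3/2 = -27/28, d_3 = (m_4 - m_3)/(6h_3) = 9/28. So S'(4) = 75/28.

2.6786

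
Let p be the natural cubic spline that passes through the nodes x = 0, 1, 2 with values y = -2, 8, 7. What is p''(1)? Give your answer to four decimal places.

Put m_i = p'' at the i-th knot. Here h = (1, 1) and Δ = (10, -1), so the interior equations h_(i-1)·m_(i-1) + 2(h_(i-1)+h_i)·m_i + h_i·m_(i+1) = 6(Δ_i − Δ_(i-1)) read
  1·m_0 + 4·m_1 + 1·m_2 = 6(Δ_1 - Δ_0) = -66
Natural end conditions: m_0 = m_2 = 0.
Forward elimination and back-substitution give m_0 = 0, m_1 = -33/2, m_2 = 0.

-16.5000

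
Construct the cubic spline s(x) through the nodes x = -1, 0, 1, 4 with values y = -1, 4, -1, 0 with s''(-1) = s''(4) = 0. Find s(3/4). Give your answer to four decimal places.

0.5635

With m_i denoting the second derivative at x_i, h_i = 1, 1, 3, and Δ_i = (y_(i+1) − y_i)/h_i = 5, -5, 1/3:
  1·m_0 + 4·m_1 + 1·m_2 = 6(Δ_1 - Δ_0) = -60
  1·m_1 + 8·m_2 + 3·m_3 = 6(Δ_2 - Δ_1) = 32
Natural end conditions: m_0 = m_3 = 0.
Hence m_0 = 0, m_1 = -512/31, m_2 = 188/31, m_3 = 0.
On [0, 1], s(x) = 4 - 47/93·x - 256/31·x² + 350/93·x³.
With x = 3/4: s(3/4) = 559/992.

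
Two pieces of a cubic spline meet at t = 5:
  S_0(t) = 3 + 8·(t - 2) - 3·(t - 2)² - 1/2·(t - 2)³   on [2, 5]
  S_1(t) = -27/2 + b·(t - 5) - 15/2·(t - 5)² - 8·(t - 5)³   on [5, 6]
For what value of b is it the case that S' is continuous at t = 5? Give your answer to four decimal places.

S_0'(t) = 8 - 6·(t - 2) - 3/2·(t - 2)², so S_0'(5) = -47/2. On the right, S_1'(5) = b, so b = -47/2.

-23.5000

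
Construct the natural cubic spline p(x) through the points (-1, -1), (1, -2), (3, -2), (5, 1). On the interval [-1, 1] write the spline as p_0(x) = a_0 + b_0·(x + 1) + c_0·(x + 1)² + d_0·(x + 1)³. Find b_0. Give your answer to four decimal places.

Write M_i for p''(x_i). With h_i = 2, 2, 2 and divided differences Δ_i = -1/2, 0, 3/2, the continuity of p' gives the tridiagonal system
  2·M_0 + 8·M_1 + 2·M_2 = 6(Δ_1 - Δ_0) = 3
  2·M_1 + 8·M_2 + 2·M_3 = 6(Δ_2 - Δ_1) = 9
Natural end conditions: M_0 = M_3 = 0.
Solving the tridiagonal system: M_0 = 0, M_1 = 1/10, M_2 = 11/10, M_3 = 0.
On [-1, 1], with p_0(x) = a_0 + b_0·(x + 1) + c_0·(x + 1)² + d_0·(x + 1)³: c_0 = M_0/2 = 0, d_0 = (M_1 - M_0)/(6h_0) = 1/120, b_0 = Δ_0 - h_0(2M_0 + M_1)/6 = -8/15.

-0.5333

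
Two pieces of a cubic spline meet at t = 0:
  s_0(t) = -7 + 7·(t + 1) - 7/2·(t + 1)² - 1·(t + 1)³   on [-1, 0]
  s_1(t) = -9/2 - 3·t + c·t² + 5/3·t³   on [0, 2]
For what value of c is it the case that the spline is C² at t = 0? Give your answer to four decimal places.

-6.5000

s_0''(t) = -7 - 6·(t + 1), so s_0''(0) = -13. On the right, s_1''(0) = 2c, so c = -13/2.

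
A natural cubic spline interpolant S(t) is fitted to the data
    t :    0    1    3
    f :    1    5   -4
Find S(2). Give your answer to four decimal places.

Put M_i = S'' at the i-th knot. Here h = (1, 2) and Δ = (4, -9/2), so the interior equations h_(i-1)·M_(i-1) + 2(h_(i-1)+h_i)·M_i + h_i·M_(i+1) = 6(Δ_i − Δ_(i-1)) read
  1·M_0 + 6·M_1 + 2·M_2 = 6(Δ_1 - Δ_0) = -51
Natural end conditions: M_0 = M_2 = 0.
Solving the tridiagonal system: M_0 = 0, M_1 = -17/2, M_2 = 0.
On [1, 3], S(t) = 5 + 7/6·(t - 1) - 17/4·(t - 1)² + 17/24·(t - 1)³.
With (t - 1) = 1: S(2) = 21/8.

2.6250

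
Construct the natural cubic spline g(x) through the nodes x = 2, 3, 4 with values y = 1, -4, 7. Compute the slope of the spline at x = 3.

Let σ_i = g''(x_i). Step sizes h_i = 1, 1; slopes of the chords Δ_i = (y_(i+1) - y_i)/h_i = -5, 11.
  1·σ_0 + 4·σ_1 + 1·σ_2 = 6(Δ_1 - Δ_0) = 96
Natural end conditions: σ_0 = σ_2 = 0.
Hence σ_0 = 0, σ_1 = 24, σ_2 = 0.
On [3, 4], g'(x) = b_1 + 2c_1·(x - 3) + 3d_1·(x - 3)² with b_1 = Δ_1 - h_1(2σ_1 + σ_2)/6 = 3, c_1 = σ_1/2 = 12, d_1 = (σ_2 - σ_1)/(6h_1) = -4. So g'(3) = 3.

3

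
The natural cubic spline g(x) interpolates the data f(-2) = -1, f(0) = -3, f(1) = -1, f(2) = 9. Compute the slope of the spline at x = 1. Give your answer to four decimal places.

With M_i denoting the second derivative at x_i, h_i = 2, 1, 1, and Δ_i = (y_(i+1) − y_i)/h_i = -1, 2, 10:
  2·M_0 + 6·M_1 + 1·M_2 = 6(Δ_1 - Δ_0) = 18
  1·M_1 + 4·M_2 + 1·M_3 = 6(Δ_2 - Δ_1) = 48
Natural end conditions: M_0 = M_3 = 0.
Hence M_0 = 0, M_1 = 24/23, M_2 = 270/23, M_3 = 0.
On [1, 2], g'(x) = b_2 + 2c_2·(x - 1) + 3d_2·(x - 1)² with b_2 = Δ_2 - h_2(2M_2 + M_3)/6 = 140/23, c_2 = M_2/2 = 135/23, d_2 = (M_3 - M_2)/(6h_2) = -45/23. So g'(1) = 140/23.

6.0870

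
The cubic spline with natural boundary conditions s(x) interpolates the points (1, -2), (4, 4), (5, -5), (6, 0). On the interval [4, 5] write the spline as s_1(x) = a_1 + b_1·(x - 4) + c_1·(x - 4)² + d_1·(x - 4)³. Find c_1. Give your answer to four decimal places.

-5.6129

Put m_i = s'' at the i-th knot. Here h = (3, 1, 1) and Δ = (2, -9, 5), so the interior equations h_(i-1)·m_(i-1) + 2(h_(i-1)+h_i)·m_i + h_i·m_(i+1) = 6(Δ_i − Δ_(i-1)) read
  3·m_0 + 8·m_1 + 1·m_2 = 6(Δ_1 - Δ_0) = -66
  1·m_1 + 4·m_2 + 1·m_3 = 6(Δ_2 - Δ_1) = 84
Natural end conditions: m_0 = m_3 = 0.
Solving the tridiagonal system: m_0 = 0, m_1 = -348/31, m_2 = 738/31, m_3 = 0.
On [4, 5], with s_1(x) = a_1 + b_1·(x - 4) + c_1·(x - 4)² + d_1·(x - 4)³: c_1 = m_1/2 = -174/31, d_1 = (m_2 - m_1)/(6h_1) = 181/31, b_1 = Δ_1 - h_1(2m_1 + m_2)/6 = -286/31.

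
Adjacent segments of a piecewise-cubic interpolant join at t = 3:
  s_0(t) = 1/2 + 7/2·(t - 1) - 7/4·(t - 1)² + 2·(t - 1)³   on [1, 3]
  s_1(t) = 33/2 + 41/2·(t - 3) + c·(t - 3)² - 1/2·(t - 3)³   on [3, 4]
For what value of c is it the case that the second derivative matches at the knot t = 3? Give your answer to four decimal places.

10.2500

s_0''(t) = -7/2 + 12·(t - 1), so s_0''(3) = 41/2. On the right, s_1''(3) = 2c, so c = 41/4.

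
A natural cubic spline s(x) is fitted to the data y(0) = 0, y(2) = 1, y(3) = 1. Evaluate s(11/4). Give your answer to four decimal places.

1.0195

With M_i denoting the second derivative at x_i, h_i = 2, 1, and Δ_i = (y_(i+1) − y_i)/h_i = 1/2, 0:
  2·M_0 + 6·M_1 + 1·M_2 = 6(Δ_1 - Δ_0) = -3
Natural end conditions: M_0 = M_2 = 0.
Solving: M_0 = 0, M_1 = -1/2, M_2 = 0.
On [2, 3], s(x) = 1 + 1/6·(x - 2) - 1/4·(x - 2)² + 1/12·(x - 2)³.
With (x - 2) = 3/4: s(11/4) = 261/256.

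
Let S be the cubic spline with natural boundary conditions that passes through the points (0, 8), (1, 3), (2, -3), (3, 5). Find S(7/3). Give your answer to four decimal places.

Let M_i = S''(x_i). Step sizes h_i = 1, 1, 1; slopes of the chords Δ_i = (y_(i+1) - y_i)/h_i = -5, -6, 8.
  1·M_0 + 4·M_1 + 1·M_2 = 6(Δ_1 - Δ_0) = -6
  1·M_1 + 4·M_2 + 1·M_3 = 6(Δ_2 - Δ_1) = 84
Natural end conditions: M_0 = M_3 = 0.
Solving: M_0 = 0, M_1 = -36/5, M_2 = 114/5, M_3 = 0.
On [2, 3], S(x) = -3 + 2/5·(x - 2) + 57/5·(x - 2)² - 19/5·(x - 2)³.
With (x - 2) = 1/3: S(7/3) = -47/27.

-1.7407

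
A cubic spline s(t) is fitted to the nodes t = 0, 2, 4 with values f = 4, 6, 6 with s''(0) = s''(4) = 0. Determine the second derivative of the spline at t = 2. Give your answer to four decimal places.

Write M_i for s''(x_i). With h_i = 2, 2 and divided differences Δ_i = 1, 0, the continuity of s' gives the tridiagonal system
  2·M_0 + 8·M_1 + 2·M_2 = 6(Δ_1 - Δ_0) = -6
Natural end conditions: M_0 = M_2 = 0.
Solving the tridiagonal system: M_0 = 0, M_1 = -3/4, M_2 = 0.

-0.7500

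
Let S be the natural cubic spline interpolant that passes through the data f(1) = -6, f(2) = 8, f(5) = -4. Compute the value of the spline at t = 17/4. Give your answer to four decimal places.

3.7461

Write σ_i for S''(x_i). With h_i = 1, 3 and divided differences Δ_i = 14, -4, the continuity of S' gives the tridiagonal system
  1·σ_0 + 8·σ_1 + 3·σ_2 = 6(Δ_1 - Δ_0) = -108
Natural end conditions: σ_0 = σ_2 = 0.
Forward elimination and back-substitution give σ_0 = 0, σ_1 = -27/2, σ_2 = 0.
On [2, 5], S(t) = 8 + 19/2·(t - 2) - 27/4·(t - 2)² + 3/4·(t - 2)³.
With (t - 2) = 9/4: S(17/4) = 959/256.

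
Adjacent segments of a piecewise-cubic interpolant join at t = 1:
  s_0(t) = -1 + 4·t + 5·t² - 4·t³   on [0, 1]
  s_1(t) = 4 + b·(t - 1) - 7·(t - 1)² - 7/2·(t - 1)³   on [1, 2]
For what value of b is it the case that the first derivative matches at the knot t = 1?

2

s_0'(t) = 4 + 10·t - 12·t², so s_0'(1) = 2. On the right, s_1'(1) = b, so b = 2.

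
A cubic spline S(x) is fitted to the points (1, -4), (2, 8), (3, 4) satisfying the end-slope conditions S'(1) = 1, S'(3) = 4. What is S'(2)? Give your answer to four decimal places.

4.7500

Put σ_i = S'' at the i-th knot. Here h = (1, 1) and Δ = (12, -4), so the interior equations h_(i-1)·σ_(i-1) + 2(h_(i-1)+h_i)·σ_i + h_i·σ_(i+1) = 6(Δ_i − Δ_(i-1)) read
  1·σ_0 + 4·σ_1 + 1·σ_2 = 6(Δ_1 - Δ_0) = -96
Clamped end conditions give two more equations: 2h_0·σ_0 + h_0·σ_1 = 6(Δ_0 - S'(1)) = 66 and h_1·σ_1 + 2h_1·σ_2 = 6(S'(3) - Δ_1) = 48.
Solving: σ_0 = 117/2, σ_1 = -51, σ_2 = 99/2.
On [2, 3], S'(x) = b_1 + 2c_1·(x - 2) + 3d_1·(x - 2)² with b_1 = Δ_1 - h_1(2σ_1 + σ_2)/6 = 19/4, c_1 = σ_1/2 = -51/2, d_1 = (σ_2 - σ_1)/(6h_1) = 67/4. So S'(2) = 19/4.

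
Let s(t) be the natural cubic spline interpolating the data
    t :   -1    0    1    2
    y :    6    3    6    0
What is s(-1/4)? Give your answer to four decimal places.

Let m_i = s''(x_i). Step sizes h_i = 1, 1, 1; slopes of the chords Δ_i = (y_(i+1) - y_i)/h_i = -3, 3, -6.
  1·m_0 + 4·m_1 + 1·m_2 = 6(Δ_1 - Δ_0) = 36
  1·m_1 + 4·m_2 + 1·m_3 = 6(Δ_2 - Δ_1) = -54
Natural end conditions: m_0 = m_3 = 0.
Solving the tridiagonal system: m_0 = 0, m_1 = 66/5, m_2 = -84/5, m_3 = 0.
On [-1, 0], s(t) = 6 - 26/5·(t + 1) + 0·(t + 1)² + 11/5·(t + 1)³.
With (t + 1) = 3/4: s(-1/4) = 969/320.

3.0281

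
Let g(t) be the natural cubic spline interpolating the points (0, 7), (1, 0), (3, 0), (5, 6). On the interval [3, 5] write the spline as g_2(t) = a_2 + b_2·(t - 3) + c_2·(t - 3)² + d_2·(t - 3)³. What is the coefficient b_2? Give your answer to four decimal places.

2.6364

Put M_i = g'' at the i-th knot. Here h = (1, 2, 2) and Δ = (-7, 0, 3), so the interior equations h_(i-1)·M_(i-1) + 2(h_(i-1)+h_i)·M_i + h_i·M_(i+1) = 6(Δ_i − Δ_(i-1)) read
  1·M_0 + 6·M_1 + 2·M_2 = 6(Δ_1 - Δ_0) = 42
  2·M_1 + 8·M_2 + 2·M_3 = 6(Δ_2 - Δ_1) = 18
Natural end conditions: M_0 = M_3 = 0.
Solving: M_0 = 0, M_1 = 75/11, M_2 = 6/11, M_3 = 0.
On [3, 5], with g_2(t) = a_2 + b_2·(t - 3) + c_2·(t - 3)² + d_2·(t - 3)³: c_2 = M_2/2 = 3/11, d_2 = (M_3 - M_2)/(6h_2) = -1/22, b_2 = Δ_2 - h_2(2M_2 + M_3)/6 = 29/11.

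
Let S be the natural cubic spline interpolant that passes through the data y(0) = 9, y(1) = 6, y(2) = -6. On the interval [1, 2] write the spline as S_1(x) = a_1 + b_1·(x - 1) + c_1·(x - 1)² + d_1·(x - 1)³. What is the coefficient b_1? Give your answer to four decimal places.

Let M_i = S''(x_i). Step sizes h_i = 1, 1; slopes of the chords Δ_i = (y_(i+1) - y_i)/h_i = -3, -12.
  1·M_0 + 4·M_1 + 1·M_2 = 6(Δ_1 - Δ_0) = -54
Natural end conditions: M_0 = M_2 = 0.
Solving the tridiagonal system: M_0 = 0, M_1 = -27/2, M_2 = 0.
On [1, 2], with S_1(x) = a_1 + b_1·(x - 1) + c_1·(x - 1)² + d_1·(x - 1)³: c_1 = M_1/2 = -27/4, d_1 = (M_2 - M_1)/(6h_1) = 9/4, b_1 = Δ_1 - h_1(2M_1 + M_2)/6 = -15/2.

-7.5000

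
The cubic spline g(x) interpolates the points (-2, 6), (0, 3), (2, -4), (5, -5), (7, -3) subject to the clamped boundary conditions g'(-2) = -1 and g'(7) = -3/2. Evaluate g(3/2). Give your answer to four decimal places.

-2.3633

With σ_i denoting the second derivative at x_i, h_i = 2, 2, 3, 2, and Δ_i = (y_(i+1) − y_i)/h_i = -3/2, -7/2, -1/3, 1:
  2·σ_0 + 8·σ_1 + 2·σ_2 = 6(Δ_1 - Δ_0) = -12
  2·σ_1 + 10·σ_2 + 3·σ_3 = 6(Δ_2 - Δ_1) = 19
  3·σ_2 + 10·σ_3 + 2·σ_4 = 6(Δ_3 - Δ_2) = 8
Clamped end conditions give two more equations: 2h_0·σ_0 + h_0·σ_1 = 6(Δ_0 - g'(-2)) = -3 and h_3·σ_3 + 2h_3·σ_4 = 6(g'(7) - Δ_3) = -15.
Solving the tridiagonal system: σ_0 = 101/354, σ_1 = -733/354, σ_2 = 707/354, σ_3 = 187/177, σ_4 = -3029/708.
On [0, 2], g(x) = 3 - 493/177·x - 733/708·x² + 20/59·x³.
With x = 3/2: g(3/2) = -2231/944.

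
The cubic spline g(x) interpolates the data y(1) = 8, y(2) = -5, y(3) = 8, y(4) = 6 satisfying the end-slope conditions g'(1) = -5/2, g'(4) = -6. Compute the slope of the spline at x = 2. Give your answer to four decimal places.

-1.9333

Let M_i = g''(x_i). Step sizes h_i = 1, 1, 1; slopes of the chords Δ_i = (y_(i+1) - y_i)/h_i = -13, 13, -2.
  1·M_0 + 4·M_1 + 1·M_2 = 6(Δ_1 - Δ_0) = 156
  1·M_1 + 4·M_2 + 1·M_3 = 6(Δ_2 - Δ_1) = -90
Clamped end conditions give two more equations: 2h_0·M_0 + h_0·M_1 = 6(Δ_0 - g'(1)) = -63 and h_2·M_2 + 2h_2·M_3 = 6(g'(4) - Δ_2) = -24.
Solving the tridiagonal system: M_0 = -962/15, M_1 = 979/15, M_2 = -614/15, M_3 = 127/15.
On [2, 3], g'(x) = b_1 + 2c_1·(x - 2) + 3d_1·(x - 2)² with b_1 = Δ_1 - h_1(2M_1 + M_2)/6 = -29/15, c_1 = M_1/2 = 979/30, d_1 = (M_2 - M_1)/(6h_1) = -177/10. So g'(2) = -29/15.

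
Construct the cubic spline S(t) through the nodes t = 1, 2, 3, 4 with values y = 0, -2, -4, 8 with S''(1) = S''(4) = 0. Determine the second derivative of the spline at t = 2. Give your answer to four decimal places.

-5.6000

Write M_i for S''(x_i). With h_i = 1, 1, 1 and divided differences Δ_i = -2, -2, 12, the continuity of S' gives the tridiagonal system
  1·M_0 + 4·M_1 + 1·M_2 = 6(Δ_1 - Δ_0) = 0
  1·M_1 + 4·M_2 + 1·M_3 = 6(Δ_2 - Δ_1) = 84
Natural end conditions: M_0 = M_3 = 0.
Solving the tridiagonal system: M_0 = 0, M_1 = -28/5, M_2 = 112/5, M_3 = 0.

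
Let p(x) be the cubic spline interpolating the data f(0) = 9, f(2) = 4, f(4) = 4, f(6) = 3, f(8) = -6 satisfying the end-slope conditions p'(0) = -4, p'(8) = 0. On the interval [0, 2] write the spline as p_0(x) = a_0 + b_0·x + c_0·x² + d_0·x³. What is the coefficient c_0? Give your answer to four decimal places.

0.7991

Put M_i = p'' at the i-th knot. Here h = (2, 2, 2, 2) and Δ = (-5/2, 0, -1/2, -9/2), so the interior equations h_(i-1)·M_(i-1) + 2(h_(i-1)+h_i)·M_i + h_i·M_(i+1) = 6(Δ_i − Δ_(i-1)) read
  2·M_0 + 8·M_1 + 2·M_2 = 6(Δ_1 - Δ_0) = 15
  2·M_1 + 8·M_2 + 2·M_3 = 6(Δ_2 - Δ_1) = -3
  2·M_2 + 8·M_3 + 2·M_4 = 6(Δ_3 - Δ_2) = -24
Clamped end conditions give two more equations: 2h_0·M_0 + h_0·M_1 = 6(Δ_0 - p'(0)) = 9 and h_3·M_3 + 2h_3·M_4 = 6(p'(8) - Δ_3) = 27.
Solving the tridiagonal system: M_0 = 179/112, M_1 = 73/56, M_2 = 11/16, M_3 = -311/56, M_4 = 1067/112.
On [0, 2], with p_0(x) = a_0 + b_0·x + c_0·x² + d_0·x³: c_0 = M_0/2 = 179/224, d_0 = (M_1 - M_0)/(6h_0) = -11/448, b_0 = Δ_0 - h_0(2M_0 + M_1)/6 = -4.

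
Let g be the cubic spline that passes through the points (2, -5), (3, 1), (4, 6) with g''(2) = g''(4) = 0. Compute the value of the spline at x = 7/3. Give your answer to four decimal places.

With M_i denoting the second derivative at x_i, h_i = 1, 1, and Δ_i = (y_(i+1) − y_i)/h_i = 6, 5:
  1·M_0 + 4·M_1 + 1·M_2 = 6(Δ_1 - Δ_0) = -6
Natural end conditions: M_0 = M_2 = 0.
Hence M_0 = 0, M_1 = -3/2, M_2 = 0.
On [2, 3], g(x) = -5 + 25/4·(x - 2) + 0·(x - 2)² - 1/4·(x - 2)³.
With (x - 2) = 1/3: g(7/3) = -79/27.

-2.9259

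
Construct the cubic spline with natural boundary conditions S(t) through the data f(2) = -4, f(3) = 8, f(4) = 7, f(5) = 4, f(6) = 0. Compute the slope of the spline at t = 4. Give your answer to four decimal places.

Put M_i = S'' at the i-th knot. Here h = (1, 1, 1, 1) and Δ = (12, -1, -3, -4), so the interior equations h_(i-1)·M_(i-1) + 2(h_(i-1)+h_i)·M_i + h_i·M_(i+1) = 6(Δ_i − Δ_(i-1)) read
  1·M_0 + 4·M_1 + 1·M_2 = 6(Δ_1 - Δ_0) = -78
  1·M_1 + 4·M_2 + 1·M_3 = 6(Δ_2 - Δ_1) = -12
  1·M_2 + 4·M_3 + 1·M_4 = 6(Δ_3 - Δ_2) = -6
Natural end conditions: M_0 = M_4 = 0.
Solving: M_0 = 0, M_1 = -141/7, M_2 = 18/7, M_3 = -15/7, M_4 = 0.
On [4, 5], S'(t) = b_2 + 2c_2·(t - 4) + 3d_2·(t - 4)² with b_2 = Δ_2 - h_2(2M_2 + M_3)/6 = -7/2, c_2 = M_2/2 = 9/7, d_2 = (M_3 - M_2)/(6h_2) = -11/14. So S'(4) = -7/2.

-3.5000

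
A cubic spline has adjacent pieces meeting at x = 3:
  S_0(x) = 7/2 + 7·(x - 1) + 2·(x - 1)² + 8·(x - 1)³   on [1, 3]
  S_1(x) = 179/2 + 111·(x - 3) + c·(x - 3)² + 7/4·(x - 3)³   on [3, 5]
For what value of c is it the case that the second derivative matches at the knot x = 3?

50

S_0''(x) = 4 + 48·(x - 1), so S_0''(3) = 100. On the right, S_1''(3) = 2c, so c = 50.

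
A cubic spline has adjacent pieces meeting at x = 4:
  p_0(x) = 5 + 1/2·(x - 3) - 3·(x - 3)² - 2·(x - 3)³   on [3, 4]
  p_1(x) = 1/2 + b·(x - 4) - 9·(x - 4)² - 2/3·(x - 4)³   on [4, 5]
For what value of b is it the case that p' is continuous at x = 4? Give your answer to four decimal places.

p_0'(x) = 1/2 - 6·(x - 3) - 6·(x - 3)², so p_0'(4) = -23/2. On the right, p_1'(4) = b, so b = -23/2.

-11.5000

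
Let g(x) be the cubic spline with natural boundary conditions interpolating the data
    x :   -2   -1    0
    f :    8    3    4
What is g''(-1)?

Put M_i = g'' at the i-th knot. Here h = (1, 1) and Δ = (-5, 1), so the interior equations h_(i-1)·M_(i-1) + 2(h_(i-1)+h_i)·M_i + h_i·M_(i+1) = 6(Δ_i − Δ_(i-1)) read
  1·M_0 + 4·M_1 + 1·M_2 = 6(Δ_1 - Δ_0) = 36
Natural end conditions: M_0 = M_2 = 0.
Solving: M_0 = 0, M_1 = 9, M_2 = 0.

9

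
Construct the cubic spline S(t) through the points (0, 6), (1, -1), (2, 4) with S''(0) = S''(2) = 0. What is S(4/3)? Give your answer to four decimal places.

-0.4444

Write σ_i for S''(x_i). With h_i = 1, 1 and divided differences Δ_i = -7, 5, the continuity of S' gives the tridiagonal system
  1·σ_0 + 4·σ_1 + 1·σ_2 = 6(Δ_1 - Δ_0) = 72
Natural end conditions: σ_0 = σ_2 = 0.
Solving: σ_0 = 0, σ_1 = 18, σ_2 = 0.
On [1, 2], S(t) = -1 - 1·(t - 1) + 9·(t - 1)² - 3·(t - 1)³.
With (t - 1) = 1/3: S(4/3) = -4/9.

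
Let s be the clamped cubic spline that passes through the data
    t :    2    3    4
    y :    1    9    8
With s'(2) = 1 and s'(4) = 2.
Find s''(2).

Let σ_i = s''(x_i). Step sizes h_i = 1, 1; slopes of the chords Δ_i = (y_(i+1) - y_i)/h_i = 8, -1.
  1·σ_0 + 4·σ_1 + 1·σ_2 = 6(Δ_1 - Δ_0) = -54
Clamped end conditions give two more equations: 2h_0·σ_0 + h_0·σ_1 = 6(Δ_0 - s'(2)) = 42 and h_1·σ_1 + 2h_1·σ_2 = 6(s'(4) - Δ_1) = 18.
Solving: σ_0 = 35, σ_1 = -28, σ_2 = 23.

35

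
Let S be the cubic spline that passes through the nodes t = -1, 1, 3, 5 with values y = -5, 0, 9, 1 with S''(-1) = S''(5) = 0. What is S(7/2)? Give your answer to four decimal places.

Let m_i = S''(x_i). Step sizes h_i = 2, 2, 2; slopes of the chords Δ_i = (y_(i+1) - y_i)/h_i = 5/2, 9/2, -4.
  2·m_0 + 8·m_1 + 2·m_2 = 6(Δ_1 - Δ_0) = 12
  2·m_1 + 8·m_2 + 2·m_3 = 6(Δ_2 - Δ_1) = -51
Natural end conditions: m_0 = m_3 = 0.
Solving: m_0 = 0, m_1 = 33/10, m_2 = -36/5, m_3 = 0.
On [3, 5], S(t) = 9 + 4/5·(t - 3) - 18/5·(t - 3)² + 3/5·(t - 3)³.
With (t - 3) = 1/2: S(7/2) = 343/40.

8.5750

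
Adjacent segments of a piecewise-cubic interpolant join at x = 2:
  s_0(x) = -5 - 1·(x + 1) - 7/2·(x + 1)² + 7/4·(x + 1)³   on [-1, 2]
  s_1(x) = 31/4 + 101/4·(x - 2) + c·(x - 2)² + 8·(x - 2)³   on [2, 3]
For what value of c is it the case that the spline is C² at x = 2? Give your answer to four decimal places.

12.2500

s_0''(x) = -7 + 21/2·(x + 1), so s_0''(2) = 49/2. On the right, s_1''(2) = 2c, so c = 49/4.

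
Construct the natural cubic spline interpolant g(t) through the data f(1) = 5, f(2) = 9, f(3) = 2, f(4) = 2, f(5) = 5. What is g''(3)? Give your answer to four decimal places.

Let M_i = g''(x_i). Step sizes h_i = 1, 1, 1, 1; slopes of the chords Δ_i = (y_(i+1) - y_i)/h_i = 4, -7, 0, 3.
  1·M_0 + 4·M_1 + 1·M_2 = 6(Δ_1 - Δ_0) = -66
  1·M_1 + 4·M_2 + 1·M_3 = 6(Δ_2 - Δ_1) = 42
  1·M_2 + 4·M_3 + 1·M_4 = 6(Δ_3 - Δ_2) = 18
Natural end conditions: M_0 = M_4 = 0.
Forward elimination and back-substitution give M_0 = 0, M_1 = -285/14, M_2 = 108/7, M_3 = 9/14, M_4 = 0.

15.4286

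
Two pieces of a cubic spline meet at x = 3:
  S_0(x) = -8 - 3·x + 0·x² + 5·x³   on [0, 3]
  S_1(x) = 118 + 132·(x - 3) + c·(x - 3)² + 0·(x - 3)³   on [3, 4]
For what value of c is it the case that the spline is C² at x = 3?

S_0''(x) = 0 + 30·x, so S_0''(3) = 90. On the right, S_1''(3) = 2c, so c = 45.

45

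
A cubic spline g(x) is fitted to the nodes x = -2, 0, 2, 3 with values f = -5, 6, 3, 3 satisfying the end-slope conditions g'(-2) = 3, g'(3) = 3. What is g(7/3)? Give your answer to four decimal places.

With M_i denoting the second derivative at x_i, h_i = 2, 2, 1, and Δ_i = (y_(i+1) − y_i)/h_i = 11/2, -3/2, 0:
  2·M_0 + 8·M_1 + 2·M_2 = 6(Δ_1 - Δ_0) = -42
  2·M_1 + 6·M_2 + 1·M_3 = 6(Δ_2 - Δ_1) = 9
Clamped end conditions give two more equations: 2h_0·M_0 + h_0·M_1 = 6(Δ_0 - g'(-2)) = 15 and h_2·M_2 + 2h_2·M_3 = 6(g'(3) - Δ_2) = 18.
Hence M_0 = 177/23, M_1 = -363/46, M_2 = 66/23, M_3 = 174/23.
On [2, 3], g(x) = 3 - 51/23·(x - 2) + 33/23·(x - 2)² + 18/23·(x - 2)³.
With (x - 2) = 1/3: g(7/3) = 169/69.

2.4493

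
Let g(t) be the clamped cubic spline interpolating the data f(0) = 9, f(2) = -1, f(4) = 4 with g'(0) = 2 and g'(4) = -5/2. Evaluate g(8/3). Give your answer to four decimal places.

Let σ_i = g''(x_i). Step sizes h_i = 2, 2; slopes of the chords Δ_i = (y_(i+1) - y_i)/h_i = -5, 5/2.
  2·σ_0 + 8·σ_1 + 2·σ_2 = 6(Δ_1 - Δ_0) = 45
Clamped end conditions give two more equations: 2h_0·σ_0 + h_0·σ_1 = 6(Δ_0 - g'(0)) = -42 and h_1·σ_1 + 2h_1·σ_2 = 6(g'(4) - Δ_1) = -30.
Solving: σ_0 = -69/4, σ_1 = 27/2, σ_2 = -57/4.
On [2, 4], g(t) = -1 - 7/4·(t - 2) + 27/4·(t - 2)² - 37/16·(t - 2)³.
With (t - 2) = 2/3: g(8/3) = 4/27.

0.1481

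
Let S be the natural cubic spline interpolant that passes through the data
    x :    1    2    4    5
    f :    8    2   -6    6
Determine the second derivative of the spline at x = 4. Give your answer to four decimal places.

17.2500

Let M_i = S''(x_i). Step sizes h_i = 1, 2, 1; slopes of the chords Δ_i = (y_(i+1) - y_i)/h_i = -6, -4, 12.
  1·M_0 + 6·M_1 + 2·M_2 = 6(Δ_1 - Δ_0) = 12
  2·M_1 + 6·M_2 + 1·M_3 = 6(Δ_2 - Δ_1) = 96
Natural end conditions: M_0 = M_3 = 0.
Solving the tridiagonal system: M_0 = 0, M_1 = -15/4, M_2 = 69/4, M_3 = 0.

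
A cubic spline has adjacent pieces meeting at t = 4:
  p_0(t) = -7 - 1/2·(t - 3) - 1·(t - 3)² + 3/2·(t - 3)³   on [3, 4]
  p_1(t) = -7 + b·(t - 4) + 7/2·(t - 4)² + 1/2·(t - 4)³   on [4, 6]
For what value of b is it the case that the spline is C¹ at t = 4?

p_0'(t) = -1/2 - 2·(t - 3) + 9/2·(t - 3)², so p_0'(4) = 2. On the right, p_1'(4) = b, so b = 2.

2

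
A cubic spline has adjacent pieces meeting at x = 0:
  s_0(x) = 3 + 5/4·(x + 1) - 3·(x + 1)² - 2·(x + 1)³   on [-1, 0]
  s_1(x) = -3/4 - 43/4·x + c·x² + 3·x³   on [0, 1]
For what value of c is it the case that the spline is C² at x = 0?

-9

s_0''(x) = -6 - 12·(x + 1), so s_0''(0) = -18. On the right, s_1''(0) = 2c, so c = -9.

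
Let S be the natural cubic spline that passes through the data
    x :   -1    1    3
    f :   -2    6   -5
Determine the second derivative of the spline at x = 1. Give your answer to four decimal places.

-7.1250

With σ_i denoting the second derivative at x_i, h_i = 2, 2, and Δ_i = (y_(i+1) − y_i)/h_i = 4, -11/2:
  2·σ_0 + 8·σ_1 + 2·σ_2 = 6(Δ_1 - Δ_0) = -57
Natural end conditions: σ_0 = σ_2 = 0.
Solving the tridiagonal system: σ_0 = 0, σ_1 = -57/8, σ_2 = 0.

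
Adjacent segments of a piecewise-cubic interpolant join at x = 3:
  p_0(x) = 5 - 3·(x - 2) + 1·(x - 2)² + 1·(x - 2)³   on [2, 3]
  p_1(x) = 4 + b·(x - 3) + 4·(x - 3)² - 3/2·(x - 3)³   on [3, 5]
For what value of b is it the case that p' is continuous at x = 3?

p_0'(x) = -3 + 2·(x - 2) + 3·(x - 2)², so p_0'(3) = 2. On the right, p_1'(3) = b, so b = 2.

2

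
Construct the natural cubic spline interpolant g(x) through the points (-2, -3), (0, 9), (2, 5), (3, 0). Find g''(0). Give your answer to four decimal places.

-5.7273

With M_i denoting the second derivative at x_i, h_i = 2, 2, 1, and Δ_i = (y_(i+1) − y_i)/h_i = 6, -2, -5:
  2·M_0 + 8·M_1 + 2·M_2 = 6(Δ_1 - Δ_0) = -48
  2·M_1 + 6·M_2 + 1·M_3 = 6(Δ_2 - Δ_1) = -18
Natural end conditions: M_0 = M_3 = 0.
Solving the tridiagonal system: M_0 = 0, M_1 = -63/11, M_2 = -12/11, M_3 = 0.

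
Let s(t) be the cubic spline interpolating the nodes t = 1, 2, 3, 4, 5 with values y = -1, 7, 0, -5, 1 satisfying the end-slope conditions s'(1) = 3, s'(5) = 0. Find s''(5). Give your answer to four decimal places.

Put σ_i = s'' at the i-th knot. Here h = (1, 1, 1, 1) and Δ = (8, -7, -5, 6), so the interior equations h_(i-1)·σ_(i-1) + 2(h_(i-1)+h_i)·σ_i + h_i·σ_(i+1) = 6(Δ_i − Δ_(i-1)) read
  1·σ_0 + 4·σ_1 + 1·σ_2 = 6(Δ_1 - Δ_0) = -90
  1·σ_1 + 4·σ_2 + 1·σ_3 = 6(Δ_2 - Δ_1) = 12
  1·σ_2 + 4·σ_3 + 1·σ_4 = 6(Δ_3 - Δ_2) = 66
Clamped end conditions give two more equations: 2h_0·σ_0 + h_0·σ_1 = 6(Δ_0 - s'(1)) = 30 and h_3·σ_3 + 2h_3·σ_4 = 6(s'(5) - Δ_3) = -36.
Solving: σ_0 = 123/4, σ_1 = -63/2, σ_2 = 21/4, σ_3 = 45/2, σ_4 = -117/4.

-29.2500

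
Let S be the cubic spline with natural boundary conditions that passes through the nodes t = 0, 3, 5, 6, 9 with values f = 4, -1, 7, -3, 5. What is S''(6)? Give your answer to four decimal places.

11.7900

Write σ_i for S''(x_i). With h_i = 3, 2, 1, 3 and divided differences Δ_i = -5/3, 4, -10, 8/3, the continuity of S' gives the tridiagonal system
  3·σ_0 + 10·σ_1 + 2·σ_2 = 6(Δ_1 - Δ_0) = 34
  2·σ_1 + 6·σ_2 + 1·σ_3 = 6(Δ_2 - Δ_1) = -84
  1·σ_2 + 8·σ_3 + 3·σ_4 = 6(Δ_3 - Δ_2) = 76
Natural end conditions: σ_0 = σ_4 = 0.
Solving: σ_0 = 0, σ_1 = 1547/219, σ_2 = -4012/219, σ_3 = 2582/219, σ_4 = 0.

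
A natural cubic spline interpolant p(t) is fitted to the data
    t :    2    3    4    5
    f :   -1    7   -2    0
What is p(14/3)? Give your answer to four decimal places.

Let M_i = p''(x_i). Step sizes h_i = 1, 1, 1; slopes of the chords Δ_i = (y_(i+1) - y_i)/h_i = 8, -9, 2.
  1·M_0 + 4·M_1 + 1·M_2 = 6(Δ_1 - Δ_0) = -102
  1·M_1 + 4·M_2 + 1·M_3 = 6(Δ_2 - Δ_1) = 66
Natural end conditions: M_0 = M_3 = 0.
Hence M_0 = 0, M_1 = -158/5, M_2 = 122/5, M_3 = 0.
On [4, 5], p(t) = -2 - 92/15·(t - 4) + 61/5·(t - 4)² - 61/15·(t - 4)³.
With (t - 4) = 2/3: p(14/3) = -758/405.

-1.8716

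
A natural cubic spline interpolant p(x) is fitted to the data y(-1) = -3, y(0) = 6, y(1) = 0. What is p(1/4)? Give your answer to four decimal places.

5.7305

With M_i denoting the second derivative at x_i, h_i = 1, 1, and Δ_i = (y_(i+1) − y_i)/h_i = 9, -6:
  1·M_0 + 4·M_1 + 1·M_2 = 6(Δ_1 - Δ_0) = -90
Natural end conditions: M_0 = M_2 = 0.
Solving: M_0 = 0, M_1 = -45/2, M_2 = 0.
On [0, 1], p(x) = 6 + 3/2·x - 45/4·x² + 15/4·x³.
With x = 1/4: p(1/4) = 1467/256.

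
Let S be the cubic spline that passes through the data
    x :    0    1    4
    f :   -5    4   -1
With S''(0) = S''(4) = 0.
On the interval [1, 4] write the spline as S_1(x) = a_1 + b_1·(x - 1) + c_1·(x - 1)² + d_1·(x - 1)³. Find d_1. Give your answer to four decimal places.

Put σ_i = S'' at the i-th knot. Here h = (1, 3) and Δ = (9, -5/3), so the interior equations h_(i-1)·σ_(i-1) + 2(h_(i-1)+h_i)·σ_i + h_i·σ_(i+1) = 6(Δ_i − Δ_(i-1)) read
  1·σ_0 + 8·σ_1 + 3·σ_2 = 6(Δ_1 - Δ_0) = -64
Natural end conditions: σ_0 = σ_2 = 0.
Forward elimination and back-substitution give σ_0 = 0, σ_1 = -8, σ_2 = 0.
On [1, 4], with S_1(x) = a_1 + b_1·(x - 1) + c_1·(x - 1)² + d_1·(x - 1)³: c_1 = σ_1/2 = -4, d_1 = (σ_2 - σ_1)/(6h_1) = 4/9, b_1 = Δ_1 - h_1(2σ_1 + σ_2)/6 = 19/3.

0.4444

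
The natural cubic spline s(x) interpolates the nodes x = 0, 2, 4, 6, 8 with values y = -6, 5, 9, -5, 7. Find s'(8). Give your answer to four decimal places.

With M_i denoting the second derivative at x_i, h_i = 2, 2, 2, 2, and Δ_i = (y_(i+1) − y_i)/h_i = 11/2, 2, -7, 6:
  2·M_0 + 8·M_1 + 2·M_2 = 6(Δ_1 - Δ_0) = -21
  2·M_1 + 8·M_2 + 2·M_3 = 6(Δ_2 - Δ_1) = -54
  2·M_2 + 8·M_3 + 2·M_4 = 6(Δ_3 - Δ_2) = 78
Natural end conditions: M_0 = M_4 = 0.
Solving: M_0 = 0, M_1 = -3/16, M_2 = -39/4, M_3 = 195/16, M_4 = 0.
On [6, 8], s'(x) = b_3 + 2c_3·(x - 6) + 3d_3·(x - 6)² with b_3 = Δ_3 - h_3(2M_3 + M_4)/6 = -17/8, c_3 = M_3/2 = 195/32, d_3 = (M_4 - M_3)/(6h_3) = -65/64. So s'(8) = 161/16.

10.0625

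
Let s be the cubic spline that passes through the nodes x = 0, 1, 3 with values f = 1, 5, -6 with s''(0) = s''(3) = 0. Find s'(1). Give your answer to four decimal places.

Let σ_i = s''(x_i). Step sizes h_i = 1, 2; slopes of the chords Δ_i = (y_(i+1) - y_i)/h_i = 4, -11/2.
  1·σ_0 + 6·σ_1 + 2·σ_2 = 6(Δ_1 - Δ_0) = -57
Natural end conditions: σ_0 = σ_2 = 0.
Forward elimination and back-substitution give σ_0 = 0, σ_1 = -19/2, σ_2 = 0.
On [1, 3], s'(x) = b_1 + 2c_1·(x - 1) + 3d_1·(x - 1)² with b_1 = Δ_1 - h_1(2σ_1 + σ_2)/6 = 5/6, c_1 = σ_1/2 = -19/4, d_1 = (σ_2 - σ_1)/(6h_1) = 19/24. So s'(1) = 5/6.

0.8333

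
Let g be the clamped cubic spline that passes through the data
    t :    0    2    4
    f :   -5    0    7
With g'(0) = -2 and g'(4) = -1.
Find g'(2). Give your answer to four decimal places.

With σ_i denoting the second derivative at x_i, h_i = 2, 2, and Δ_i = (y_(i+1) − y_i)/h_i = 5/2, 7/2:
  2·σ_0 + 8·σ_1 + 2·σ_2 = 6(Δ_1 - Δ_0) = 6
Clamped end conditions give two more equations: 2h_0·σ_0 + h_0·σ_1 = 6(Δ_0 - g'(0)) = 27 and h_1·σ_1 + 2h_1·σ_2 = 6(g'(4) - Δ_1) = -27.
Forward elimination and back-substitution give σ_0 = 25/4, σ_1 = 1, σ_2 = -29/4.
On [2, 4], g'(t) = b_1 + 2c_1·(t - 2) + 3d_1·(t - 2)² with b_1 = Δ_1 - h_1(2σ_1 + σ_2)/6 = 21/4, c_1 = σ_1/2 = 1/2, d_1 = (σ_2 - σ_1)/(6h_1) = -11/16. So g'(2) = 21/4.

5.2500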